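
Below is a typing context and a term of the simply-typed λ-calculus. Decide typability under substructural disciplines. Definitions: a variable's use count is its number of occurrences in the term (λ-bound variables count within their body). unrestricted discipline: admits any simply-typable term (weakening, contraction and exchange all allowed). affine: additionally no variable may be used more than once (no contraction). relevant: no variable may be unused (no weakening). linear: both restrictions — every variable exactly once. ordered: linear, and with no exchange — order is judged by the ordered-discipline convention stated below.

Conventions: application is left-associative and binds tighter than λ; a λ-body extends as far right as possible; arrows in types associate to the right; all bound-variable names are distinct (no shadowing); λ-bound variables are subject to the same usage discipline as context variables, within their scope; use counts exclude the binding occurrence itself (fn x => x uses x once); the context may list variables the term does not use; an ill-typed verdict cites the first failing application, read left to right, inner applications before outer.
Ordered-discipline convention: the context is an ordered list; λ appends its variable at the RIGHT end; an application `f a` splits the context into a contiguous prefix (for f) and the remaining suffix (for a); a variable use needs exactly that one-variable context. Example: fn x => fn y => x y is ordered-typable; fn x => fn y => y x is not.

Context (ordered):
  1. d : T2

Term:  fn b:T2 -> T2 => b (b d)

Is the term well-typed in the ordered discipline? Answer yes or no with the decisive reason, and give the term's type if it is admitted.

no — uses contraction: b ×2
usage: d: 1, b [bound]: 2
left-to-right use order: b, b, d
typing: well-typed — term : (T2 -> T2) -> T2
summary: ordered ✗, linear ✗, affine ✗, relevant ✓, unrestricted ✓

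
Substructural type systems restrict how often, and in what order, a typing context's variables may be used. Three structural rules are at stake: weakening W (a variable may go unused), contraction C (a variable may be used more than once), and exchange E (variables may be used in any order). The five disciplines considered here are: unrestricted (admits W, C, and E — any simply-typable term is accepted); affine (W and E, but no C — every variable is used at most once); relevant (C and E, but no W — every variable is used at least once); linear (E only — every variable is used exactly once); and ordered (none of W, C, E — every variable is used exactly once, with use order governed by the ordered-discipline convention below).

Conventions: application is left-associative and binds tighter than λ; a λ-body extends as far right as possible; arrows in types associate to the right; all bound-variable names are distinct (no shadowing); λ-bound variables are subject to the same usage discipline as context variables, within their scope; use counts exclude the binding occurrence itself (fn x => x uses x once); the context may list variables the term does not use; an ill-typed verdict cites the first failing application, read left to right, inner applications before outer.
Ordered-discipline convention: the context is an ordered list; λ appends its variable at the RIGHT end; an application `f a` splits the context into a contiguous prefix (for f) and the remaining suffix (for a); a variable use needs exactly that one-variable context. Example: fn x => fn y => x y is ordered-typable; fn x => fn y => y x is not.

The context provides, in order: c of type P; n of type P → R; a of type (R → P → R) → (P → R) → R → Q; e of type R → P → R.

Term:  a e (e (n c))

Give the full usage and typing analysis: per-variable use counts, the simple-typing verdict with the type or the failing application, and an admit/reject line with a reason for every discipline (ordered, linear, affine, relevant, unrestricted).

usage: c=1; n=1; a=1; e=2
left-to-right use order: a, e, e, n, c
typing: well-typed — term : R → Q
ordered: ✗, repeated use of e ×2
linear: ✗, repeated use of e ×2
affine: ✗, repeated use of e ×2
relevant: ✓, at least one use each (c, n, a, e)
unrestricted: ✓, well-typed at R → Q; no restrictions here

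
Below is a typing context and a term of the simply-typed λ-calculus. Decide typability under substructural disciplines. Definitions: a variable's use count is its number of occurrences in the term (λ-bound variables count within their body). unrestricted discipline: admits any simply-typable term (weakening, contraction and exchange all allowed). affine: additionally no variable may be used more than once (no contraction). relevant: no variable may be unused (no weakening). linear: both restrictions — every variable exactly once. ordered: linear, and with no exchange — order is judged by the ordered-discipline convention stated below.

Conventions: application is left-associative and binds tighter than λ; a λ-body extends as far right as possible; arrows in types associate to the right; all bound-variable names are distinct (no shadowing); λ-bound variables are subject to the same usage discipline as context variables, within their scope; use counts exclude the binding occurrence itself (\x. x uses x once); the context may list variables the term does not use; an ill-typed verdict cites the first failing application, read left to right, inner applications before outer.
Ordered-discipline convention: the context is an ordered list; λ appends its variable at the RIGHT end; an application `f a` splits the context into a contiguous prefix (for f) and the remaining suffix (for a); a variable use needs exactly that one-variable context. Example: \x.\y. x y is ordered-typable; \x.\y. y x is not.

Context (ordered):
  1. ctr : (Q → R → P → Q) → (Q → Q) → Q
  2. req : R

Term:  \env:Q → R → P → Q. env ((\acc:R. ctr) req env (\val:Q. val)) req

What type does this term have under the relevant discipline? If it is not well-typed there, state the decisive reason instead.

not well-typed under relevant — acc left unused
variable uses: ctr ×1, req ×2, env (bound) ×2, acc (bound) ×0, val (bound) ×1
order of uses: env, ctr, req, env, val, req
typing: well-typed — term : (Q → R → P → Q) → P → Q
across the five disciplines: ordered ✗ | linear ✗ | affine ✗ | relevant ✗ | unrestricted ✓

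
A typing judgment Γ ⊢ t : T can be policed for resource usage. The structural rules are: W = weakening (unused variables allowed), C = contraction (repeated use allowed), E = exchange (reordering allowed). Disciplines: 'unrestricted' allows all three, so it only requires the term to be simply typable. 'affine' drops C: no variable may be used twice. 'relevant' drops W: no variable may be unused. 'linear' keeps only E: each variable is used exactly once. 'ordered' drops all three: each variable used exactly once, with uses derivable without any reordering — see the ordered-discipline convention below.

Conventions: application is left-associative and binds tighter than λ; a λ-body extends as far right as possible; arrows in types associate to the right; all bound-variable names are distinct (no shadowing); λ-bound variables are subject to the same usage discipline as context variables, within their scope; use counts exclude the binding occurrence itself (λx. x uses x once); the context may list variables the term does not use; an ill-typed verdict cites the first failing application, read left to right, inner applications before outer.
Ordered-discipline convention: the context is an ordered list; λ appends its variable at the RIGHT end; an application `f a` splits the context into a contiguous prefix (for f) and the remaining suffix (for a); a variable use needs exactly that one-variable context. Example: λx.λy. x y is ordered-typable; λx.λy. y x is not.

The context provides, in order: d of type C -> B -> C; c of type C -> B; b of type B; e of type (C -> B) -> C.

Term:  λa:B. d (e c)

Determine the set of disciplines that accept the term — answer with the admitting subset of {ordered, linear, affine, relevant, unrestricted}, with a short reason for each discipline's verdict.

accepted by: affine, unrestricted
usage: d: 1, c: 1, b: 0, e: 1, a (λ-bound): 0
use order (left to right): d, e, c
typing: the term checks, with type B -> B -> C
ordered: ✗, b, a never used (weakening)
linear: ✗, b, a never used (weakening)
affine: ✓, at most one use each (d, c, b, e, a)
relevant: ✗, b, a never used (weakening)
unrestricted: ✓, typability at B -> B -> C is all that's needed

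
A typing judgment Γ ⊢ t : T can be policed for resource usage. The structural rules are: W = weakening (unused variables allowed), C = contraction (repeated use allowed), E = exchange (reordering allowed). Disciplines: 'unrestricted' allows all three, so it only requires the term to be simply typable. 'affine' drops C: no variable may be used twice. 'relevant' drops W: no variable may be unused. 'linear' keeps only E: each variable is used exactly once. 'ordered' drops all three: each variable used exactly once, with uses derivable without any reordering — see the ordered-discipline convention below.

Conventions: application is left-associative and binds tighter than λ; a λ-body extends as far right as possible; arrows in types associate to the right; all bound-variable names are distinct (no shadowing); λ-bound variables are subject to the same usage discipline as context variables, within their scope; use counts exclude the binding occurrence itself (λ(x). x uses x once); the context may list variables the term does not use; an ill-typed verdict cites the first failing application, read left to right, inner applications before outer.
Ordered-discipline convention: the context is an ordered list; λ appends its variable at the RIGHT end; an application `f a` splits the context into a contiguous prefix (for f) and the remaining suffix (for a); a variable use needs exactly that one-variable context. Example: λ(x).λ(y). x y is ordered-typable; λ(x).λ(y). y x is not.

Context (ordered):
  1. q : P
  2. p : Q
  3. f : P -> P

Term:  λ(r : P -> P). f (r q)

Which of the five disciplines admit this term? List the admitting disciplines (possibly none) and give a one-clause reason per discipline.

accepted by: affine, unrestricted
counts: q=1; p=0; f=1; r (λ-bound)=1
order of uses: f, r, q
typing: well-typed at (P -> P) -> P
ordered ✗ (unused: p — weakening required)
linear ✗ (unused: p — weakening required)
affine ✓ (at most one use each (q, p, f, r))
relevant ✗ (unused: p — weakening required)
unrestricted ✓ (typability at (P -> P) -> P is all that's needed)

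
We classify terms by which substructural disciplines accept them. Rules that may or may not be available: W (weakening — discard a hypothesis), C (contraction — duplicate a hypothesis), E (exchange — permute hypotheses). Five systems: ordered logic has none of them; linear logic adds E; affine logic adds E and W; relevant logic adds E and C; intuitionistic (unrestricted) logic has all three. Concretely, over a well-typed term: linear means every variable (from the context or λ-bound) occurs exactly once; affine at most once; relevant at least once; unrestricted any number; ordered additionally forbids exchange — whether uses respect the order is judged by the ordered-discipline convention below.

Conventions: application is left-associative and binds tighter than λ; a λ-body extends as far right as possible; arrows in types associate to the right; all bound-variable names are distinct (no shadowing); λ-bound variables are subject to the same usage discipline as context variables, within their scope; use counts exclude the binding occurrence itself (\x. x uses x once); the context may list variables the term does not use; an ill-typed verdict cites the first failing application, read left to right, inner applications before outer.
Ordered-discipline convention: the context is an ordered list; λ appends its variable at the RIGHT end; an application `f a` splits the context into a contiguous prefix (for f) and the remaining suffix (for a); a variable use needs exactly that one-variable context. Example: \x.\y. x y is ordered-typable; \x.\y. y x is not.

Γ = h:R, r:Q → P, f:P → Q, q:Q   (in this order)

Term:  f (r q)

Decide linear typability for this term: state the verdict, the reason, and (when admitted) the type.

no — h left unused
use counts: h=0; r=1; f=1; q=1
left-to-right use order: f, r, q
typing: well-typed at Q
all disciplines: ordered ✗ · linear ✗ · affine ✓ · relevant ✗ · unrestricted ✓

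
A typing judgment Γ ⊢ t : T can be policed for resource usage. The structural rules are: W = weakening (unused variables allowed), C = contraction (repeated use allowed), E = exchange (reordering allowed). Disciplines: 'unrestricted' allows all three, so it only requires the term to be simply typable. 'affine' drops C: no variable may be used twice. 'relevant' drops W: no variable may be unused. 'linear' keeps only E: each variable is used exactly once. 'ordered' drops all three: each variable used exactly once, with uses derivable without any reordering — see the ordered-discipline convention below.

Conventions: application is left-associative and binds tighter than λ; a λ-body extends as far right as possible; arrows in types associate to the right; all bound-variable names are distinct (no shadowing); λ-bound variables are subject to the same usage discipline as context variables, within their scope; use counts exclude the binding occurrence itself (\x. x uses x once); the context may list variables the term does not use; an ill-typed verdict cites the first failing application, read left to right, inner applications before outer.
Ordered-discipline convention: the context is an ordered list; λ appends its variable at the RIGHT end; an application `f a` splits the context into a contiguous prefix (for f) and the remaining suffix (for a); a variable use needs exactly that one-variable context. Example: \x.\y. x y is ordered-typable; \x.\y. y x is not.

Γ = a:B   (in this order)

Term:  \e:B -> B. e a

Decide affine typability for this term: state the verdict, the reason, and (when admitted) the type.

yes — none of a, e used more than once; term : (B -> B) -> B
counts: a: 1×, e [bound]: 1×
uses in reading order: e, a
typing: well-typed — term : (B -> B) -> B
all disciplines: ordered ✗, linear ✓, affine ✓, relevant ✓, unrestricted ✓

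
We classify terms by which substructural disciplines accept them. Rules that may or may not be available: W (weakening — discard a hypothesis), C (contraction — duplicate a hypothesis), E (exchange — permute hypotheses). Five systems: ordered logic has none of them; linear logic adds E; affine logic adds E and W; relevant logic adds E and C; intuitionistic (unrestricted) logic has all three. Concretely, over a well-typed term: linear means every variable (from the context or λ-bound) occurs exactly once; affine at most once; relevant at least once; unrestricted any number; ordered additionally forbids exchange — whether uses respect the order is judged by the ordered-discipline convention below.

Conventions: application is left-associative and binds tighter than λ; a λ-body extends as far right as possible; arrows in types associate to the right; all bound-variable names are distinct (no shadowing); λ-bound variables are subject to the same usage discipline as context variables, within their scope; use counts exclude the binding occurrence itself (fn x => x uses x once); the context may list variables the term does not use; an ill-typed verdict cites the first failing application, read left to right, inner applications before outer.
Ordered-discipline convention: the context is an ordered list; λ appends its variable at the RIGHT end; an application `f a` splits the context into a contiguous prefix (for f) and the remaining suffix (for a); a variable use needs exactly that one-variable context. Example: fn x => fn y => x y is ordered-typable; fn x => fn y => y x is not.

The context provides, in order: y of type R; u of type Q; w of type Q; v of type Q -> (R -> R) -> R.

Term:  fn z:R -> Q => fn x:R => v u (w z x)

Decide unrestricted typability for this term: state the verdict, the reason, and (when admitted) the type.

no — the type mismatch rejects it
use counts: y: 0, u: 1, w: 1, v: 1, z (bound): 1, x (bound): 1
uses in reading order: v, u, w, z, x
typing: ill-typed: non-arrow in function slot: Q
all disciplines: ordered ✗ | linear ✗ | affine ✗ | relevant ✗ | unrestricted ✗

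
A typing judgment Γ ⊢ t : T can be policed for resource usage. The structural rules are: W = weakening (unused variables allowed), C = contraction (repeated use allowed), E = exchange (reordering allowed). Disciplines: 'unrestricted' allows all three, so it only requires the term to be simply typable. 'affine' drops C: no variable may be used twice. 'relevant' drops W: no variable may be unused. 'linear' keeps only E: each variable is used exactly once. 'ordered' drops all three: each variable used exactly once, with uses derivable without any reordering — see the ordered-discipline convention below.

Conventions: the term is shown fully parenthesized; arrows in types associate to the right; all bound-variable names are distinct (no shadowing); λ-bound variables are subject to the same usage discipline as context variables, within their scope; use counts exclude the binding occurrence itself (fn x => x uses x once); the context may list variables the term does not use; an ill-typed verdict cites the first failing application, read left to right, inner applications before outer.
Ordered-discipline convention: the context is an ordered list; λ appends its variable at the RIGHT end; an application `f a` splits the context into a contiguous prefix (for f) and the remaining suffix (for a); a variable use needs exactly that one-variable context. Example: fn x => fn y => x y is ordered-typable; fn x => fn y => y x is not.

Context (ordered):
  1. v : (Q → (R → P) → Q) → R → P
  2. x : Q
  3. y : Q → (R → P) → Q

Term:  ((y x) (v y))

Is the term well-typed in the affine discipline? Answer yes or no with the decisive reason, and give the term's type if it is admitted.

no — y ×2 used more than once (contraction)
counts: v: 1; x: 1; y: 2
order of uses: y, x, v, y
typing: ✓ — Q
summary: ordered ✗ · linear ✗ · affine ✗ · relevant ✓ · unrestricted ✓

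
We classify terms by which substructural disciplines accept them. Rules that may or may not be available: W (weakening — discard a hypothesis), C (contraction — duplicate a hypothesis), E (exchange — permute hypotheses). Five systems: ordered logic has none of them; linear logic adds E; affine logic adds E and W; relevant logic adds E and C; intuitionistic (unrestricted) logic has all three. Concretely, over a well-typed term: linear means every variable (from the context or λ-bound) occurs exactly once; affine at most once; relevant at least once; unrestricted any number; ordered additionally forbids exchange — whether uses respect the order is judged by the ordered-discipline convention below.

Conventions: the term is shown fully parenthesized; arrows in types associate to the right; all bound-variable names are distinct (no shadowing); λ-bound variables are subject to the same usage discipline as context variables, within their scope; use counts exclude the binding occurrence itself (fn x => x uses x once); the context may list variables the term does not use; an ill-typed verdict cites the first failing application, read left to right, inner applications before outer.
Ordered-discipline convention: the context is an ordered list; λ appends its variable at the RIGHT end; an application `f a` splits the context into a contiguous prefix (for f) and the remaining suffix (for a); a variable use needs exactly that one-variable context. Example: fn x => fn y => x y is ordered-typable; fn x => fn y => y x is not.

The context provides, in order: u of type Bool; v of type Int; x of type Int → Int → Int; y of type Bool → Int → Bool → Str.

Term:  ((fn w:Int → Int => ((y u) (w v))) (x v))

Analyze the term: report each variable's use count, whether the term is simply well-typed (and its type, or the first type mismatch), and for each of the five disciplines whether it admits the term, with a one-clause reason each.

counts: u: 1; v: 2; x: 1; y: 1; w (λ-bound): 1
order of uses: y, u, w, v, x, v
typing: the term checks, with type Bool → Str
ordered ✗ (v ×2 used more than once (contraction))
linear ✗ (v ×2 used more than once (contraction))
affine ✗ (v ×2 used more than once (contraction))
relevant ✓ (every one of u, v, x, y, w appears)
unrestricted ✓ (type-checks (Bool → Str) and nothing is barred)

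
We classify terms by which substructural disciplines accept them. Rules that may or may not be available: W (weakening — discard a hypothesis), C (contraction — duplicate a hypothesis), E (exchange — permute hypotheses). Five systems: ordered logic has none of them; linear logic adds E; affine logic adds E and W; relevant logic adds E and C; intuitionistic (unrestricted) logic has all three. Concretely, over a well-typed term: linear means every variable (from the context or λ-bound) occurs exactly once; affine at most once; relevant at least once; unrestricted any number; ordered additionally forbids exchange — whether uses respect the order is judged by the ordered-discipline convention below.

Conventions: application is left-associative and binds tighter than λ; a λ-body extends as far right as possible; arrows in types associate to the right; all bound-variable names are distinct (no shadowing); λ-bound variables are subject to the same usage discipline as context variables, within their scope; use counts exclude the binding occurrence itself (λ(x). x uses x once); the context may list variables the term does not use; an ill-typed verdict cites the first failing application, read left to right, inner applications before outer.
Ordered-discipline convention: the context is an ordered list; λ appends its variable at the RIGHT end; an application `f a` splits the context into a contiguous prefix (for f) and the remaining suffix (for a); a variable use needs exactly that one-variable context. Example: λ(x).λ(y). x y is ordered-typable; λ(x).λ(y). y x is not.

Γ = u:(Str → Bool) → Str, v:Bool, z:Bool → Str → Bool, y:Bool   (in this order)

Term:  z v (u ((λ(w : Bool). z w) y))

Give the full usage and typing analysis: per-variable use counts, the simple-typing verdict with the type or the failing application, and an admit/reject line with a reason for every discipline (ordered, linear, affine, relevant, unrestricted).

counts: u ×1, v ×1, z ×2, y ×1, w (bound) ×1
order of uses: z, v, u, z, w, y
typing: well-typed — term : Bool
ordered ✗ (z ×2 used more than once (contraction))
linear ✗ (z ×2 used more than once (contraction))
affine ✗ (z ×2 used more than once (contraction))
relevant ✓ (u, v, z, y, w: all used, weakening unneeded)
unrestricted ✓ (type-checks (Bool) and nothing is barred)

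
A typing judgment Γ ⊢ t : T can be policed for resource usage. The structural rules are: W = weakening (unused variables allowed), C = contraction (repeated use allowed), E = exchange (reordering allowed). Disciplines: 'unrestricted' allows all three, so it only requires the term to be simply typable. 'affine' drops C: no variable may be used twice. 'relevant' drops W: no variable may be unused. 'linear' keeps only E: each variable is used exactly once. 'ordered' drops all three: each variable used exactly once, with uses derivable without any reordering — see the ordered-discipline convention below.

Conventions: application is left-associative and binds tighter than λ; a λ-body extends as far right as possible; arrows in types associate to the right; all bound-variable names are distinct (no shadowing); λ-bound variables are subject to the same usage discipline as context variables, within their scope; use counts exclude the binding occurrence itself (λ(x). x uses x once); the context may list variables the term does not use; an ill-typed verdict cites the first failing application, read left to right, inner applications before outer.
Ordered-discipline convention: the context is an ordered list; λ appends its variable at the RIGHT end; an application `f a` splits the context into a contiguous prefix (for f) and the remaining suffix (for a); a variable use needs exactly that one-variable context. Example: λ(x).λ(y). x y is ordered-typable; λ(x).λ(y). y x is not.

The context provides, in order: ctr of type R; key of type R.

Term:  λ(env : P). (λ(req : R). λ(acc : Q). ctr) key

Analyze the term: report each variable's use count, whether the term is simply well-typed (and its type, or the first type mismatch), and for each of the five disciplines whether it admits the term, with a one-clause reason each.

usage: ctr: 1, key: 1, env (bound): 0, req (bound): 0, acc (bound): 0
order of uses: ctr, key
typing: the term checks, with type P → Q → R
ordered ✗ (env, req, acc never used (weakening))
linear ✗ (env, req, acc never used (weakening))
affine ✓ (at most one use each (ctr, key, env, req, acc))
relevant ✗ (env, req, acc never used (weakening))
unrestricted ✓ (type-checks (P → Q → R) and nothing is barred)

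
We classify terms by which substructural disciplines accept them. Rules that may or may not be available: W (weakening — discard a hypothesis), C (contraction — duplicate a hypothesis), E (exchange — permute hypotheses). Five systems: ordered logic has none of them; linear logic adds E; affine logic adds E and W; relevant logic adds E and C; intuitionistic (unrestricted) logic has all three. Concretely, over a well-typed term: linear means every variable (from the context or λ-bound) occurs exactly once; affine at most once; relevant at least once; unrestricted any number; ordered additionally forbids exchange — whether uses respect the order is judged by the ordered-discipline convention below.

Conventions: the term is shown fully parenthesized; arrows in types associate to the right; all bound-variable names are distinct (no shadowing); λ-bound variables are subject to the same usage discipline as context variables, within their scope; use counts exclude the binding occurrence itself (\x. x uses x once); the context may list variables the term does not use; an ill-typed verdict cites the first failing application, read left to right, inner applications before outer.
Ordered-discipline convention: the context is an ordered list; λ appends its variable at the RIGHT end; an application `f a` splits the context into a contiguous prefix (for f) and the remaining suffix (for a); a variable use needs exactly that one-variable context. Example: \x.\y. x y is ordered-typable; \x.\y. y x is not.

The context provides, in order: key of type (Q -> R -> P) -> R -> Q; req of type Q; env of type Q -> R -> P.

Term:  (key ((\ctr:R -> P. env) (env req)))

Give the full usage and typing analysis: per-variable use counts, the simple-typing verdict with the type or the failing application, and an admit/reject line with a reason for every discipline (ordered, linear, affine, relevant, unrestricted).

usage: key: 1; req: 1; env: 2; ctr (λ-bound): 0
use order (left to right): key, env, env, req
typing: well-typed — term : R -> Q
ordered: ✗, repeated use of env ×2; ctr never used (weakening)
linear: ✗, repeated use of env ×2; ctr never used (weakening)
affine: ✗, repeated use of env ×2
relevant: ✗, ctr never used (weakening)
unrestricted: ✓, simply typable at R -> Q; W, C, E all held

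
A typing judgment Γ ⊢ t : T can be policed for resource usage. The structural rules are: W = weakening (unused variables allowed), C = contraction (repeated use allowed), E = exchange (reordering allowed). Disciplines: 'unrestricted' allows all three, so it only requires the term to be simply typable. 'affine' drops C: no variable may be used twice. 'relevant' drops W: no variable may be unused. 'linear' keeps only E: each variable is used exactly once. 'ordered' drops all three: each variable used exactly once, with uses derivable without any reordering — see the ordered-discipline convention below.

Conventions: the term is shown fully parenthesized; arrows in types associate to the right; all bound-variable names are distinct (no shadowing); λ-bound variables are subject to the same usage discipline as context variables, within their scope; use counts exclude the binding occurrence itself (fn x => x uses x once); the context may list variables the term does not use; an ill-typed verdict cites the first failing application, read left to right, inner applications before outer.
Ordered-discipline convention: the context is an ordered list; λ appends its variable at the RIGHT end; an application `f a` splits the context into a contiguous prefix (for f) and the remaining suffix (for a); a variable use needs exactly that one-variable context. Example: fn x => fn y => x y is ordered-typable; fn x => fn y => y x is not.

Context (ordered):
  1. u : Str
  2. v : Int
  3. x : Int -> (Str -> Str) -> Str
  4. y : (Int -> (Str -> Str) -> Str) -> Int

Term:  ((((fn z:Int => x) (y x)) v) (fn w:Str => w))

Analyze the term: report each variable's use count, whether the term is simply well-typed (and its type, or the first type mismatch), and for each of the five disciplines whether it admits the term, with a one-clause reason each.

variable uses: u ×0; v ×1; x ×2; y ×1; z (bound) ×0; w (bound) ×1
use order (left to right): x, y, x, v, w
typing: the term checks, with type Str
ordered: ✗ — repeated use of x ×2; u, z left unused
linear: ✗ — repeated use of x ×2; u, z left unused
affine: ✗ — repeated use of x ×2
relevant: ✗ — u, z left unused
unrestricted: ✓ — typability at Str is all that's needed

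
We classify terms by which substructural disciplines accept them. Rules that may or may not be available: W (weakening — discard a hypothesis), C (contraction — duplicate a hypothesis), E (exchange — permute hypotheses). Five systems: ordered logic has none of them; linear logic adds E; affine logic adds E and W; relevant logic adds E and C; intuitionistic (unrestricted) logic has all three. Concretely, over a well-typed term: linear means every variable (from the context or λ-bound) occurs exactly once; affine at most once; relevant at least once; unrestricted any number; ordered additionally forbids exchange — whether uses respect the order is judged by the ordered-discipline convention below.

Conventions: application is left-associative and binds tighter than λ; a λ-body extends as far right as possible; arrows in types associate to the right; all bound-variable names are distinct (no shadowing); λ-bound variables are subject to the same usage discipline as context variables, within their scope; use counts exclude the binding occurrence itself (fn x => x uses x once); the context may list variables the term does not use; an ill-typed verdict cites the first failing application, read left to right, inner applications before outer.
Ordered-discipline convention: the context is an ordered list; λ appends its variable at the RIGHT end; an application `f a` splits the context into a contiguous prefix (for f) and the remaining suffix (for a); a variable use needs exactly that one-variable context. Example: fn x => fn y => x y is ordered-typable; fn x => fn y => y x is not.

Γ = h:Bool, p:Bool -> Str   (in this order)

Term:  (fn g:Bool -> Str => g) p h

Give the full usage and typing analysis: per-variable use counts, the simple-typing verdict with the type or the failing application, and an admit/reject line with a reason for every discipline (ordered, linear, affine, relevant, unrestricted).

counts: h=1; p=1; g (λ-bound)=1
left-to-right use order: g, p, h
typing: well-typed — term : Str
ordered ✗ (needs exchange: uses follow g, p, h)
linear ✓ (h, p, g: one use apiece)
affine ✓ (no duplicate uses among h, p, g)
relevant ✓ (h, p, g: all used, weakening unneeded)
unrestricted ✓ (type-checks (Str) and nothing is barred)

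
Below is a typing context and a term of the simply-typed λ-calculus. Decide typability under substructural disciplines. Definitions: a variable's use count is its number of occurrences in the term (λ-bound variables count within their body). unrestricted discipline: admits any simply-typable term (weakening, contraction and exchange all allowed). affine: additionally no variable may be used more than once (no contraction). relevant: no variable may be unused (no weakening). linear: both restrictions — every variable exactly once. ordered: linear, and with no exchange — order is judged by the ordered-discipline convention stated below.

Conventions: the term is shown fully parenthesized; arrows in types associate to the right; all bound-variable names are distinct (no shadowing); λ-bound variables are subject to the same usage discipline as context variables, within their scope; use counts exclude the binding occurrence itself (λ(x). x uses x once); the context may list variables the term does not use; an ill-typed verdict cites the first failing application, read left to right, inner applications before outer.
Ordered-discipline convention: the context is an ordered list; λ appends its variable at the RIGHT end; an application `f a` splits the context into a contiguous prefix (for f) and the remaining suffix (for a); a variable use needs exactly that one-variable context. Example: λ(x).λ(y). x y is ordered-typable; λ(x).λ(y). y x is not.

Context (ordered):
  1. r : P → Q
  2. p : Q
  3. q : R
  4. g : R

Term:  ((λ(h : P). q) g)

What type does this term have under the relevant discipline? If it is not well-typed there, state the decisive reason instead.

not well-typed under relevant — not simply typable
counts: r ×0; p ×0; q ×1; g ×1; h (bound) ×0
uses in reading order: q, g
typing: ill-typed: argument of type R where P is required
summary: ordered ✗ | linear ✗ | affine ✗ | relevant ✗ | unrestricted ✗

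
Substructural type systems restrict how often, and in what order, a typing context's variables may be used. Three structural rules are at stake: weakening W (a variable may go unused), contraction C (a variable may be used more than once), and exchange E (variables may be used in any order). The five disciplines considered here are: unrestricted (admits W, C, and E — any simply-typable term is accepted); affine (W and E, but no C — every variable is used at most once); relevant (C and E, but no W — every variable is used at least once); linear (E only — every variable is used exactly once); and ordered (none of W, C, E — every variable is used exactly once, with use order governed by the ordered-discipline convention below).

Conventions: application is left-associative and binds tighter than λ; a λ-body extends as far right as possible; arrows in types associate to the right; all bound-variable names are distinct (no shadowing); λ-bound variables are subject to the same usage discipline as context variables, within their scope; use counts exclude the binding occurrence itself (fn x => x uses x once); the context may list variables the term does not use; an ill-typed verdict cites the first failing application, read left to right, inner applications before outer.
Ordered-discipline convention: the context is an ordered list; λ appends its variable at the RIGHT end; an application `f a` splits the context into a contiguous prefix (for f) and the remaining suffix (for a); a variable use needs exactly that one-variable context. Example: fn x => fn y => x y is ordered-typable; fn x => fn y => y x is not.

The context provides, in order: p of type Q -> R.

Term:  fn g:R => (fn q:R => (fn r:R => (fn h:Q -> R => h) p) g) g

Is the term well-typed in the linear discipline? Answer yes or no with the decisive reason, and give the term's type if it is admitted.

no — needs contraction — g ×2; q, r never used (weakening)
usage: p: 1; g (λ-bound): 2; q (λ-bound): 0; r (λ-bound): 0; h (λ-bound): 1
use order (left to right): h, p, g, g
typing: well-typed at R -> Q -> R
per-discipline verdicts: ordered ✗, linear ✗, affine ✗, relevant ✗, unrestricted ✓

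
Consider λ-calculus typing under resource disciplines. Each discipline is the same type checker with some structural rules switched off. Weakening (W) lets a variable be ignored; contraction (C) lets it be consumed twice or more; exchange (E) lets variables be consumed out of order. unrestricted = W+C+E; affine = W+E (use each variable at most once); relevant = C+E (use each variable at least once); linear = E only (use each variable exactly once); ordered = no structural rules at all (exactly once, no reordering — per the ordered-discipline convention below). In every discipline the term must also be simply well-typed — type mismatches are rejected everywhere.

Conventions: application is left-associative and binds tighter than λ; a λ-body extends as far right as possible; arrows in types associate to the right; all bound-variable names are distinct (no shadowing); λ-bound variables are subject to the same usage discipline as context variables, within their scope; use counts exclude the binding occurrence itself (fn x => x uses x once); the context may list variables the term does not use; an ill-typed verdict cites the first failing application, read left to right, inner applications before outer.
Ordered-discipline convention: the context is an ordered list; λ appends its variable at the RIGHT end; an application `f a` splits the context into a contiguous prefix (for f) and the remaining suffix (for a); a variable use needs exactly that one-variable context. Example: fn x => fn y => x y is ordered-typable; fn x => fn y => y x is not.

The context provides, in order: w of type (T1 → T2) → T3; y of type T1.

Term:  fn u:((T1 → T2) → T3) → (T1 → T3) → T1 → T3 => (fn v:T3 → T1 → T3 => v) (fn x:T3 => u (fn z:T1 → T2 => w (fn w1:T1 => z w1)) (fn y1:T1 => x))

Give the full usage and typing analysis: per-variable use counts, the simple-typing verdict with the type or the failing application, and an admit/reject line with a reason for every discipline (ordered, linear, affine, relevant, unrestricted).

variable uses: w ×1, y ×0, u (bound) ×1, v (bound) ×1, x (bound) ×1, z (bound) ×1, w1 (bound) ×1, y1 (bound) ×0
order of uses: v, u, w, z, w1, x
typing: well-typed at (((T1 → T2) → T3) → (T1 → T3) → T1 → T3) → T3 → T1 → T3
ordered: ✗ — unused: y, y1 — weakening required
linear: ✗ — unused: y, y1 — weakening required
affine: ✓ — at most one use each (w, y, u, v, x, z, w1, y1)
relevant: ✗ — unused: y, y1 — weakening required
unrestricted: ✓ — simply typable at (((T1 → T2) → T3) → (T1 → T3) → T1 → T3) → T3 → T1 → T3; W, C, E all held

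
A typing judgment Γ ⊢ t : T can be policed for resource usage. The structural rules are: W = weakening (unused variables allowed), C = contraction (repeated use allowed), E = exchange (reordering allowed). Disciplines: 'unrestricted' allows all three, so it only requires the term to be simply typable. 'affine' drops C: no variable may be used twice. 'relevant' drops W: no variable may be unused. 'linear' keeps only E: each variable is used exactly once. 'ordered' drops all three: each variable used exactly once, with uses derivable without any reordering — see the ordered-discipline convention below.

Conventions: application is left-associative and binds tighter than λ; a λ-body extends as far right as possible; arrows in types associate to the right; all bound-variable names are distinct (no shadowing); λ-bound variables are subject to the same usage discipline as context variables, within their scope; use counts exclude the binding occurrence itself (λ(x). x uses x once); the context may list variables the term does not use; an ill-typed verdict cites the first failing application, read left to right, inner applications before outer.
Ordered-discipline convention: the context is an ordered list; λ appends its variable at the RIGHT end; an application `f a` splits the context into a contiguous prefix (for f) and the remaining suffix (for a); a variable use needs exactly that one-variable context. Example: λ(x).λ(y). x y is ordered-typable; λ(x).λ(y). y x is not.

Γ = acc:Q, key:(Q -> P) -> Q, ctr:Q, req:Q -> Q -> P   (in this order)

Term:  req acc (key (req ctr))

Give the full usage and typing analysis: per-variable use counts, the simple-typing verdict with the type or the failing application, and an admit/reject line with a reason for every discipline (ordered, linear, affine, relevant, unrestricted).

use counts: acc=1, key=1, ctr=1, req=2
order of uses: req, acc, key, req, ctr
typing: ✓ — P
ordered: ✗, uses contraction: req ×2
linear: ✗, uses contraction: req ×2
affine: ✗, uses contraction: req ×2
relevant: ✓, none of acc, key, ctr, req goes unused
unrestricted: ✓, simply typable at P; W, C, E all held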